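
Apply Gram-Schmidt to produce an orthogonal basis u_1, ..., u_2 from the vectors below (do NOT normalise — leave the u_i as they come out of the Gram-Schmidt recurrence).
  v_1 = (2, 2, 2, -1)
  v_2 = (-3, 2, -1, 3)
Orthogonal basis:
  u_1 = (2, 2, 2, -1)
  u_2 = (-25/13, 40/13, 1/13, 32/13)

Apply the Gram-Schmidt recurrence
  u_1 = v_1
  u_i = v_i − Σ_{j<i} ((v_i · u_j) / (u_j · u_j)) · u_j.

Step by step this gives:
  u_1 = (2, 2, 2, -1)
  u_2 = (-25/13, 40/13, 1/13, 32/13)

Orthogonality check:
  u_2 · u_1 = 0 (should be 0)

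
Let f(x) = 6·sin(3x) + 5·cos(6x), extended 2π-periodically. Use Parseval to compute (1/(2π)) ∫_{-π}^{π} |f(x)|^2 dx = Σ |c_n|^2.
Σ |c_n|^2 = 61/2

Expand |f|^2 and use orthogonality of {sin(nx), cos(mx)} on [-π, π]:
  ∫_{-π}^{π} sin(nx)^2 dx = π, ∫ cos(mx)^2 dx = π, and cross terms integrate to 0.
So ∫_{-π}^{π} f(x)^2 dx = 6^2 · π + 5^2 · π = (36 + 25)π.
Divide by 2π: (36 + 25)/2 = 61/2.
By Parseval, this equals Σ |c_n|^2.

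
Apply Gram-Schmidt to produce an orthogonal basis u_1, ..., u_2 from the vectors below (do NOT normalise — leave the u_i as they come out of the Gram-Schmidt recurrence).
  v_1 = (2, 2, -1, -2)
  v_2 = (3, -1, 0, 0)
Orthogonal basis:
  u_1 = (2, 2, -1, -2)
  u_2 = (31/13, -21/13, 4/13, 8/13)

Apply the Gram-Schmidt recurrence
  u_1 = v_1
  u_i = v_i − Σ_{j<i} ((v_i · u_j) / (u_j · u_j)) · u_j.

Step by step this gives:
  u_1 = (2, 2, -1, -2)
  u_2 = (31/13, -21/13, 4/13, 8/13)

Orthogonality check:
  u_2 · u_1 = 0 (should be 0)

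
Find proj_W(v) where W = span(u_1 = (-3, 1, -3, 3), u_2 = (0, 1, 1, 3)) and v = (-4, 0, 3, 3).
proj_W(v) = (-144/259, 300/259, 108/259, 900/259)

Set up U = [u_1 | ... | u_2] ∈ R^(4×2). The projector onto W = col(U) is P = U (U^T U)^(-1) U^T.
Compute U^T U =
  [28, 7]
  [7, 11],
and U^T v = (12, 12).
Solve U^T U · c = U^T v for the coefficients: c = (48/259, 36/37). The projection is proj_W(v) = U c.
Check: (v - proj_W(v)) · u_1 = 0  (should be 0).
Check: (v - proj_W(v)) · u_2 = 0  (should be 0).
Result: proj_W(v) = (-144/259, 300/259, 108/259, 900/259).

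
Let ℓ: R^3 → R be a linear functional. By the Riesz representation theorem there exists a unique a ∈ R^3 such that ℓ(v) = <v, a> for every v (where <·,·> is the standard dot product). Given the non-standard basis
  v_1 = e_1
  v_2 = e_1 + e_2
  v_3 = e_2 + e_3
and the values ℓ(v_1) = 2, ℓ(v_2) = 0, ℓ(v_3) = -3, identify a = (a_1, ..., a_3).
a = (2, -2, -1)

Write a = (a_1, ..., a_3) in the standard basis. For each basis vector v_i, ℓ(v_i) = <v_i, a> is a linear equation in the a_j's. Collect the n equations into a matrix system V a = ℓ, where row i of V is v_i (expressed in the standard basis). Since V is invertible (lower-triangular with 1s on the diagonal, up to permutation), solve by back-substitution:
  V =
[[1, 0, 0],
 [1, 1, 0],
 [0, 1, 1]]
  V a = (2, 0, -3)
Solving gives a = (2, -2, -1).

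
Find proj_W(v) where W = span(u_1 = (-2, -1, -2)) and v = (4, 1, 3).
proj_W(v) = (10/3, 5/3, 10/3)

Set up U = [u_1 | ... | u_1] ∈ R^(3×1). The projector onto W = col(U) is P = U (U^T U)^(-1) U^T.
Compute U^T U =
  [9],
and U^T v = (-15).
Solve U^T U · c = U^T v for the coefficients: c = (-5/3). The projection is proj_W(v) = U c.
Check: (v - proj_W(v)) · u_1 = 0  (should be 0).
Result: proj_W(v) = (10/3, 5/3, 10/3).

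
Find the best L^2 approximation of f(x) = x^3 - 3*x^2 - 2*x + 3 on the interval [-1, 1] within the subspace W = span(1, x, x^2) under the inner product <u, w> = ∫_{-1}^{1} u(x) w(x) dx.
g(x) = -3*x^2 - 7*x/5 + 3

The best approximation g ∈ W is the orthogonal projection of f onto W. Writing g = a_0 + a_1 x + a_2 x^2, the coefficients solve the normal equations G · a = b where
  G_{ij} = <φ_i, φ_j> and b_i = <f, φ_i>, with φ_0 = 1, φ_1 = x, φ_2 = x^2.
G =
  [2, 0, 2/3]
  [0, 2/3, 0]
  [2/3, 0, 2/5],
b = (4, -14/15, 4/5).
Solving gives a_0 = 3, a_1 = -7/5, a_2 = -3, so
  g(x) = -3*x^2 - 7*x/5 + 3.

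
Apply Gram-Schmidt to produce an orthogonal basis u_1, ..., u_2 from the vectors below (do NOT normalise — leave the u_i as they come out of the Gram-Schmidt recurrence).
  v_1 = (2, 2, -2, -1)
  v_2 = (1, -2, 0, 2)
Orthogonal basis:
  u_1 = (2, 2, -2, -1)
  u_2 = (21/13, -18/13, -8/13, 22/13)

Apply the Gram-Schmidt recurrence
  u_1 = v_1
  u_i = v_i − Σ_{j<i} ((v_i · u_j) / (u_j · u_j)) · u_j.

Step by step this gives:
  u_1 = (2, 2, -2, -1)
  u_2 = (21/13, -18/13, -8/13, 22/13)

Orthogonality check:
  u_2 · u_1 = 0 (should be 0)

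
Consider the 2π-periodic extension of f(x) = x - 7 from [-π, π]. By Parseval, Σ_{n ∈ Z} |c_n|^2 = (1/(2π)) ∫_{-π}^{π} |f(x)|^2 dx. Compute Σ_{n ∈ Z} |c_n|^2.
Σ |c_n|^2 = π^2/3 + 49

Expand and integrate term by term over [-π, π]:
  ∫ (x)^2 dx = 1·(2π^3/3); ∫ 2·1·(-7)·x dx = 0 (odd integrand); ∫ (-7)^2 dx = 49·2π.
So (1/(2π)) ∫_{-π}^{π} (x - 7)^2 dx = 1π^2/3 + 49 = π^2/3 + 49.
Parseval ⇒ Σ |c_n|^2 = π^2/3 + 49.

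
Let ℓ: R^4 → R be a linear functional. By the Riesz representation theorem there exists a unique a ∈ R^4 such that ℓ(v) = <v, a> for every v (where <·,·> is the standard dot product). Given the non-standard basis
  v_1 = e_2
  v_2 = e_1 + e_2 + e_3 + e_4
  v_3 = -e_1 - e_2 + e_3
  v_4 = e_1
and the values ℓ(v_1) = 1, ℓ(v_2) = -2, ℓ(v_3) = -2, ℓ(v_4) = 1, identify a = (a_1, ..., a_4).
a = (1, 1, 0, -4)

Write a = (a_1, ..., a_4) in the standard basis. For each basis vector v_i, ℓ(v_i) = <v_i, a> is a linear equation in the a_j's. Collect the n equations into a matrix system V a = ℓ, where row i of V is v_i (expressed in the standard basis). Since V is invertible (lower-triangular with 1s on the diagonal, up to permutation), solve by back-substitution:
  V =
[[0, 1, 0, 0],
 [1, 1, 1, 1],
 [-1, -1, 1, 0],
 [1, 0, 0, 0]]
  V a = (1, -2, -2, 1)
Solving gives a = (1, 1, 0, -4).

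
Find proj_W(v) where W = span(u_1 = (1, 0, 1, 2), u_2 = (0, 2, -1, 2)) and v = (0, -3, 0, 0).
proj_W(v) = (2/5, -8/5, 6/5, -4/5)

Set up U = [u_1 | ... | u_2] ∈ R^(4×2). The projector onto W = col(U) is P = U (U^T U)^(-1) U^T.
Compute U^T U =
  [6, 3]
  [3, 9],
and U^T v = (0, -6).
Solve U^T U · c = U^T v for the coefficients: c = (2/5, -4/5). The projection is proj_W(v) = U c.
Check: (v - proj_W(v)) · u_1 = 0  (should be 0).
Check: (v - proj_W(v)) · u_2 = 0  (should be 0).
Result: proj_W(v) = (2/5, -8/5, 6/5, -4/5).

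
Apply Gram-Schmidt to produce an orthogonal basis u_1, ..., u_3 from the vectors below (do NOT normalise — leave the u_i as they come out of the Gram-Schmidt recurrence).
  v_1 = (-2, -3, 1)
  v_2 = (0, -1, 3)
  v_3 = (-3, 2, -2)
Orthogonal basis:
  u_1 = (-2, -3, 1)
  u_2 = (6/7, 2/7, 18/7)
  u_3 = (-32/13, 24/13, 8/13)

Apply the Gram-Schmidt recurrence
  u_1 = v_1
  u_i = v_i − Σ_{j<i} ((v_i · u_j) / (u_j · u_j)) · u_j.

Step by step this gives:
  u_1 = (-2, -3, 1)
  u_2 = (6/7, 2/7, 18/7)
  u_3 = (-32/13, 24/13, 8/13)

Orthogonality check:
  u_2 · u_1 = 0 (should be 0)
  u_3 · u_1 = 0 (should be 0)
  u_3 · u_2 = 0 (should be 0)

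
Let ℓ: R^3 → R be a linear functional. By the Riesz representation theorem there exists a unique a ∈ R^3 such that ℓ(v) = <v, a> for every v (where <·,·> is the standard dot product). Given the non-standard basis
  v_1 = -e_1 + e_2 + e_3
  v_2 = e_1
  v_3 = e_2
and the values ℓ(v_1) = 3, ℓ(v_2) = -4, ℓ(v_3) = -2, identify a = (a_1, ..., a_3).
a = (-4, -2, 1)

Write a = (a_1, ..., a_3) in the standard basis. For each basis vector v_i, ℓ(v_i) = <v_i, a> is a linear equation in the a_j's. Collect the n equations into a matrix system V a = ℓ, where row i of V is v_i (expressed in the standard basis). Since V is invertible (lower-triangular with 1s on the diagonal, up to permutation), solve by back-substitution:
  V =
[[-1, 1, 1],
 [1, 0, 0],
 [0, 1, 0]]
  V a = (3, -4, -2)
Solving gives a = (-4, -2, 1).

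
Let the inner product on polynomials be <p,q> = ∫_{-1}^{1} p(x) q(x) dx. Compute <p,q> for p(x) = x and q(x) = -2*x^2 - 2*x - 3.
<p,q> = -4/3

Expand the product: p(x)·q(x) = -2*x^3 - 2*x^2 - 3*x.
∫_{-1}^{1} of each monomial x^k gives [2/(k+1) if k even, 0 if k odd]. Integrating term-by-term (or equivalently evaluating the antiderivative F(x) = -x^4/2 - 2*x^3/3 - 3*x^2/2 at the endpoints):
  F(1) − F(−1) = -8/3 − (-4/3) = -4/3.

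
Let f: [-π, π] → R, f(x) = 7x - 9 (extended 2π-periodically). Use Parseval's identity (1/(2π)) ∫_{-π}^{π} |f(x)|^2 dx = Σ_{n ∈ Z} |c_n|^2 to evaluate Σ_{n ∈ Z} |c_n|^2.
Σ |c_n|^2 = 49π^2/3 + 81

Expand and integrate term by term over [-π, π]:
  ∫ (7x)^2 dx = 49·(2π^3/3); ∫ 2·7·(-9)·x dx = 0 (odd integrand); ∫ (-9)^2 dx = 81·2π.
So (1/(2π)) ∫_{-π}^{π} (7x - 9)^2 dx = 49π^2/3 + 81 = 49π^2/3 + 81.
Parseval ⇒ Σ |c_n|^2 = 49π^2/3 + 81.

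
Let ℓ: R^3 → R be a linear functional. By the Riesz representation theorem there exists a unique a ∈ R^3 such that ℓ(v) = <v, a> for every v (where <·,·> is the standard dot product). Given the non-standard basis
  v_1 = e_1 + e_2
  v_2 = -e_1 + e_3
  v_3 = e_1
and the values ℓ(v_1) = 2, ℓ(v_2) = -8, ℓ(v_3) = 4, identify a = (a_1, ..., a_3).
a = (4, -2, -4)

Write a = (a_1, ..., a_3) in the standard basis. For each basis vector v_i, ℓ(v_i) = <v_i, a> is a linear equation in the a_j's. Collect the n equations into a matrix system V a = ℓ, where row i of V is v_i (expressed in the standard basis). Since V is invertible (lower-triangular with 1s on the diagonal, up to permutation), solve by back-substitution:
  V =
[[1, 1, 0],
 [-1, 0, 1],
 [1, 0, 0]]
  V a = (2, -8, 4)
Solving gives a = (4, -2, -4).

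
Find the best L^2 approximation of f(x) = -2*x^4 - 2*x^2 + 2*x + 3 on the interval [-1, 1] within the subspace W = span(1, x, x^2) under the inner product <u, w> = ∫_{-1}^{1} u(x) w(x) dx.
g(x) = -26*x^2/7 + 2*x + 111/35

The best approximation g ∈ W is the orthogonal projection of f onto W. Writing g = a_0 + a_1 x + a_2 x^2, the coefficients solve the normal equations G · a = b where
  G_{ij} = <φ_i, φ_j> and b_i = <f, φ_i>, with φ_0 = 1, φ_1 = x, φ_2 = x^2.
G =
  [2, 0, 2/3]
  [0, 2/3, 0]
  [2/3, 0, 2/5],
b = (58/15, 4/3, 22/35).
Solving gives a_0 = 111/35, a_1 = 2, a_2 = -26/7, so
  g(x) = -26*x^2/7 + 2*x + 111/35.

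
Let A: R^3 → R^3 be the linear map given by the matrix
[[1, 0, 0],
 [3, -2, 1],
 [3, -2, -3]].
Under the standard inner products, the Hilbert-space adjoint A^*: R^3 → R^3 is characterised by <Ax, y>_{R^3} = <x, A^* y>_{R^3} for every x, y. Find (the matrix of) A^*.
A^* = A^T =
[[1, 3, 3],
 [0, -2, -2],
 [0, 1, -3]]

For real matrices with standard dot products, the defining identity <Ax, y> = <x, A^* y> gives (Ax)^T y = x^T (A^*) y, i.e. x^T A^T y = x^T (A^*) y. Since this holds for all x, y, we must have A^* = A^T. Therefore
A^* =
[[1, 3, 3],
 [0, -2, -2],
 [0, 1, -3]].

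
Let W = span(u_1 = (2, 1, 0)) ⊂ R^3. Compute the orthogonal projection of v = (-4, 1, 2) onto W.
proj_W(v) = (-14/5, -7/5, 0)

Set up U = [u_1 | ... | u_1] ∈ R^(3×1). The projector onto W = col(U) is P = U (U^T U)^(-1) U^T.
Compute U^T U =
  [5],
and U^T v = (-7).
Solve U^T U · c = U^T v for the coefficients: c = (-7/5). The projection is proj_W(v) = U c.
Check: (v - proj_W(v)) · u_1 = 0  (should be 0).
Result: proj_W(v) = (-14/5, -7/5, 0).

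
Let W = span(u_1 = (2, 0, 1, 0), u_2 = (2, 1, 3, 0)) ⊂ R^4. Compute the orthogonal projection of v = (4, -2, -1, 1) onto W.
proj_W(v) = (86/21, -34/21, -25/21, 0)

Set up U = [u_1 | ... | u_2] ∈ R^(4×2). The projector onto W = col(U) is P = U (U^T U)^(-1) U^T.
Compute U^T U =
  [5, 7]
  [7, 14],
and U^T v = (7, 3).
Solve U^T U · c = U^T v for the coefficients: c = (11/3, -34/21). The projection is proj_W(v) = U c.
Check: (v - proj_W(v)) · u_1 = 0  (should be 0).
Check: (v - proj_W(v)) · u_2 = 0  (should be 0).
Result: proj_W(v) = (86/21, -34/21, -25/21, 0).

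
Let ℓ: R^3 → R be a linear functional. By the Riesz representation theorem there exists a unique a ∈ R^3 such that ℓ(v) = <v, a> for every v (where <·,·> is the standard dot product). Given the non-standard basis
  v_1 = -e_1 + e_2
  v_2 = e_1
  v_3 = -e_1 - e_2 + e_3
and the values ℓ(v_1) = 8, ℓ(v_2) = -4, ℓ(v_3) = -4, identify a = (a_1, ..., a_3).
a = (-4, 4, -4)

Write a = (a_1, ..., a_3) in the standard basis. For each basis vector v_i, ℓ(v_i) = <v_i, a> is a linear equation in the a_j's. Collect the n equations into a matrix system V a = ℓ, where row i of V is v_i (expressed in the standard basis). Since V is invertible (lower-triangular with 1s on the diagonal, up to permutation), solve by back-substitution:
  V =
[[-1, 1, 0],
 [1, 0, 0],
 [-1, -1, 1]]
  V a = (8, -4, -4)
Solving gives a = (-4, 4, -4).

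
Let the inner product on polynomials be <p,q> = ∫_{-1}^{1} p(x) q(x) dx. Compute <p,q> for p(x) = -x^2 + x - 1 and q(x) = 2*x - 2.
<p,q> = 20/3

Expand the product: p(x)·q(x) = -2*x^3 + 4*x^2 - 4*x + 2.
∫_{-1}^{1} of each monomial x^k gives [2/(k+1) if k even, 0 if k odd]. Integrating term-by-term (or equivalently evaluating the antiderivative F(x) = -x^4/2 + 4*x^3/3 - 2*x^2 + 2*x at the endpoints):
  F(1) − F(−1) = 5/6 − (-35/6) = 20/3.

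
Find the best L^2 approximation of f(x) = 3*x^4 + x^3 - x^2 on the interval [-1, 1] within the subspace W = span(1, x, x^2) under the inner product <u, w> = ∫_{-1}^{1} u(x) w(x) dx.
g(x) = 11*x^2/7 + 3*x/5 - 9/35

The best approximation g ∈ W is the orthogonal projection of f onto W. Writing g = a_0 + a_1 x + a_2 x^2, the coefficients solve the normal equations G · a = b where
  G_{ij} = <φ_i, φ_j> and b_i = <f, φ_i>, with φ_0 = 1, φ_1 = x, φ_2 = x^2.
G =
  [2, 0, 2/3]
  [0, 2/3, 0]
  [2/3, 0, 2/5],
b = (8/15, 2/5, 16/35).
Solving gives a_0 = -9/35, a_1 = 3/5, a_2 = 11/7, so
  g(x) = 11*x^2/7 + 3*x/5 - 9/35.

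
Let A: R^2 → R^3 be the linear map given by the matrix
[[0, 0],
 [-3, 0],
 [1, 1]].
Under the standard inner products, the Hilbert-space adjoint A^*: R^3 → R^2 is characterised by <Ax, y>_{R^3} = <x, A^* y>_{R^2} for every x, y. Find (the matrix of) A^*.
A^* = A^T =
[[0, -3, 1],
 [0, 0, 1]]

For real matrices with standard dot products, the defining identity <Ax, y> = <x, A^* y> gives (Ax)^T y = x^T (A^*) y, i.e. x^T A^T y = x^T (A^*) y. Since this holds for all x, y, we must have A^* = A^T. Therefore
A^* =
[[0, -3, 1],
 [0, 0, 1]].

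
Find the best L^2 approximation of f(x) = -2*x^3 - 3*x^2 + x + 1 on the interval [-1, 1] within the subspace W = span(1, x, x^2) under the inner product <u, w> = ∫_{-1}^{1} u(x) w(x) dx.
g(x) = -3*x^2 - x/5 + 1

The best approximation g ∈ W is the orthogonal projection of f onto W. Writing g = a_0 + a_1 x + a_2 x^2, the coefficients solve the normal equations G · a = b where
  G_{ij} = <φ_i, φ_j> and b_i = <f, φ_i>, with φ_0 = 1, φ_1 = x, φ_2 = x^2.
G =
  [2, 0, 2/3]
  [0, 2/3, 0]
  [2/3, 0, 2/5],
b = (0, -2/15, -8/15).
Solving gives a_0 = 1, a_1 = -1/5, a_2 = -3, so
  g(x) = -3*x^2 - x/5 + 1.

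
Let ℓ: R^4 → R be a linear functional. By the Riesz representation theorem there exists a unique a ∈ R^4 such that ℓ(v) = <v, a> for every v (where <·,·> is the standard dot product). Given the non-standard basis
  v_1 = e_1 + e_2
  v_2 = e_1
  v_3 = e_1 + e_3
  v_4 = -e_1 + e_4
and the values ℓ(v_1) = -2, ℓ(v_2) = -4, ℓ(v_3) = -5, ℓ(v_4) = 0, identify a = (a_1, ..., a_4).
a = (-4, 2, -1, -4)

Write a = (a_1, ..., a_4) in the standard basis. For each basis vector v_i, ℓ(v_i) = <v_i, a> is a linear equation in the a_j's. Collect the n equations into a matrix system V a = ℓ, where row i of V is v_i (expressed in the standard basis). Since V is invertible (lower-triangular with 1s on the diagonal, up to permutation), solve by back-substitution:
  V =
[[1, 1, 0, 0],
 [1, 0, 0, 0],
 [1, 0, 1, 0],
 [-1, 0, 0, 1]]
  V a = (-2, -4, -5, 0)
Solving gives a = (-4, 2, -1, -4).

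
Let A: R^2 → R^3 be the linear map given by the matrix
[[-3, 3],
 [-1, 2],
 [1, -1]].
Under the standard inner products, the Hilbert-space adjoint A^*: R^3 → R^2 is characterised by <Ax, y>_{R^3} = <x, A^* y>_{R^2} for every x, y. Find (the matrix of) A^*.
A^* = A^T =
[[-3, -1, 1],
 [3, 2, -1]]

For real matrices with standard dot products, the defining identity <Ax, y> = <x, A^* y> gives (Ax)^T y = x^T (A^*) y, i.e. x^T A^T y = x^T (A^*) y. Since this holds for all x, y, we must have A^* = A^T. Therefore
A^* =
[[-3, -1, 1],
 [3, 2, -1]].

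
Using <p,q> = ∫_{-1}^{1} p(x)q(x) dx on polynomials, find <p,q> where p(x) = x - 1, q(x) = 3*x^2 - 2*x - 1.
<p,q> = -4/3

Expand the product: p(x)·q(x) = 3*x^3 - 5*x^2 + x + 1.
∫_{-1}^{1} of each monomial x^k gives [2/(k+1) if k even, 0 if k odd]. Integrating term-by-term (or equivalently evaluating the antiderivative F(x) = 3*x^4/4 - 5*x^3/3 + x^2/2 + x at the endpoints):
  F(1) − F(−1) = 7/12 − (23/12) = -4/3.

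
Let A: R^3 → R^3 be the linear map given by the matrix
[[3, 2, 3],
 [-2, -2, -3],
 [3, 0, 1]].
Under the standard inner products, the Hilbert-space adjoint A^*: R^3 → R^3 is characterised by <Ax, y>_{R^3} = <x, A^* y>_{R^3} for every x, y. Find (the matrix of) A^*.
A^* = A^T =
[[3, -2, 3],
 [2, -2, 0],
 [3, -3, 1]]

For real matrices with standard dot products, the defining identity <Ax, y> = <x, A^* y> gives (Ax)^T y = x^T (A^*) y, i.e. x^T A^T y = x^T (A^*) y. Since this holds for all x, y, we must have A^* = A^T. Therefore
A^* =
[[3, -2, 3],
 [2, -2, 0],
 [3, -3, 1]].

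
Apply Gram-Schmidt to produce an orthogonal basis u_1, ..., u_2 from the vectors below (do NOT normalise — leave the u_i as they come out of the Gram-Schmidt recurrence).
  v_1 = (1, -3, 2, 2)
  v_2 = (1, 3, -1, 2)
Orthogonal basis:
  u_1 = (1, -3, 2, 2)
  u_2 = (4/3, 2, -1/3, 8/3)

Apply the Gram-Schmidt recurrence
  u_1 = v_1
  u_i = v_i − Σ_{j<i} ((v_i · u_j) / (u_j · u_j)) · u_j.

Step by step this gives:
  u_1 = (1, -3, 2, 2)
  u_2 = (4/3, 2, -1/3, 8/3)

Orthogonality check:
  u_2 · u_1 = 0 (should be 0)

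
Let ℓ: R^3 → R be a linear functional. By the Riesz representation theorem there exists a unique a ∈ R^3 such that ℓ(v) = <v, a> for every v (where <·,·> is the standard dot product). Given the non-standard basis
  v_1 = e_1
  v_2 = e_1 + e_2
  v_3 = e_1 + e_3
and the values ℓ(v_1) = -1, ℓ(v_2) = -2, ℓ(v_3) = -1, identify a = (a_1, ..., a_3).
a = (-1, -1, 0)

Write a = (a_1, ..., a_3) in the standard basis. For each basis vector v_i, ℓ(v_i) = <v_i, a> is a linear equation in the a_j's. Collect the n equations into a matrix system V a = ℓ, where row i of V is v_i (expressed in the standard basis). Since V is invertible (lower-triangular with 1s on the diagonal, up to permutation), solve by back-substitution:
  V =
[[1, 0, 0],
 [1, 1, 0],
 [1, 0, 1]]
  V a = (-1, -2, -1)
Solving gives a = (-1, -1, 0).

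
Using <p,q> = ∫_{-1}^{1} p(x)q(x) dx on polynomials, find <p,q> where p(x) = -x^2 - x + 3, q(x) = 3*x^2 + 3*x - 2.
<p,q> = -118/15

Expand the product: p(x)·q(x) = -3*x^4 - 6*x^3 + 8*x^2 + 11*x - 6.
∫_{-1}^{1} of each monomial x^k gives [2/(k+1) if k even, 0 if k odd]. Integrating term-by-term (or equivalently evaluating the antiderivative F(x) = -3*x^5/5 - 3*x^4/2 + 8*x^3/3 + 11*x^2/2 - 6*x at the endpoints):
  F(1) − F(−1) = 1/15 − (119/15) = -118/15.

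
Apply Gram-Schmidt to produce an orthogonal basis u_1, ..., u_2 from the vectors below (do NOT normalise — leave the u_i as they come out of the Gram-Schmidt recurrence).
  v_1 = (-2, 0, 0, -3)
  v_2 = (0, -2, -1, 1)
Orthogonal basis:
  u_1 = (-2, 0, 0, -3)
  u_2 = (-6/13, -2, -1, 4/13)

Apply the Gram-Schmidt recurrence
  u_1 = v_1
  u_i = v_i − Σ_{j<i} ((v_i · u_j) / (u_j · u_j)) · u_j.

Step by step this gives:
  u_1 = (-2, 0, 0, -3)
  u_2 = (-6/13, -2, -1, 4/13)

Orthogonality check:
  u_2 · u_1 = 0 (should be 0)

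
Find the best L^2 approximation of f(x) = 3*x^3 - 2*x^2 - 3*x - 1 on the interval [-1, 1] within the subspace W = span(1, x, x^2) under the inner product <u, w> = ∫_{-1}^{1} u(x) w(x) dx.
g(x) = -2*x^2 - 6*x/5 - 1

The best approximation g ∈ W is the orthogonal projection of f onto W. Writing g = a_0 + a_1 x + a_2 x^2, the coefficients solve the normal equations G · a = b where
  G_{ij} = <φ_i, φ_j> and b_i = <f, φ_i>, with φ_0 = 1, φ_1 = x, φ_2 = x^2.
G =
  [2, 0, 2/3]
  [0, 2/3, 0]
  [2/3, 0, 2/5],
b = (-10/3, -4/5, -22/15).
Solving gives a_0 = -1, a_1 = -6/5, a_2 = -2, so
  g(x) = -2*x^2 - 6*x/5 - 1.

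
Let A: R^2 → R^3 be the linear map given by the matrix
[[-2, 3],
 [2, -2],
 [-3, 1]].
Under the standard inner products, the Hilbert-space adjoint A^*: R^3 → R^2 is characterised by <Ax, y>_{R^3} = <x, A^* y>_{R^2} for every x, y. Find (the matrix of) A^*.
A^* = A^T =
[[-2, 2, -3],
 [3, -2, 1]]

For real matrices with standard dot products, the defining identity <Ax, y> = <x, A^* y> gives (Ax)^T y = x^T (A^*) y, i.e. x^T A^T y = x^T (A^*) y. Since this holds for all x, y, we must have A^* = A^T. Therefore
A^* =
[[-2, 2, -3],
 [3, -2, 1]].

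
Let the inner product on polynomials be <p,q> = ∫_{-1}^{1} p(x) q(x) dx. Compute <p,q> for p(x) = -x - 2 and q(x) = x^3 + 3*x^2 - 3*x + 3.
<p,q> = -72/5

Expand the product: p(x)·q(x) = -x^4 - 5*x^3 - 3*x^2 + 3*x - 6.
∫_{-1}^{1} of each monomial x^k gives [2/(k+1) if k even, 0 if k odd]. Integrating term-by-term (or equivalently evaluating the antiderivative F(x) = -x^5/5 - 5*x^4/4 - x^3 + 3*x^2/2 - 6*x at the endpoints):
  F(1) − F(−1) = -139/20 − (149/20) = -72/5.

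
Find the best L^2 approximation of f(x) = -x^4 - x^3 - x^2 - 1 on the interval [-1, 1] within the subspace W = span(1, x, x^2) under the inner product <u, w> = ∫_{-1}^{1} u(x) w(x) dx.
g(x) = -13*x^2/7 - 3*x/5 - 32/35

The best approximation g ∈ W is the orthogonal projection of f onto W. Writing g = a_0 + a_1 x + a_2 x^2, the coefficients solve the normal equations G · a = b where
  G_{ij} = <φ_i, φ_j> and b_i = <f, φ_i>, with φ_0 = 1, φ_1 = x, φ_2 = x^2.
G =
  [2, 0, 2/3]
  [0, 2/3, 0]
  [2/3, 0, 2/5],
b = (-46/15, -2/5, -142/105).
Solving gives a_0 = -32/35, a_1 = -3/5, a_2 = -13/7, so
  g(x) = -13*x^2/7 - 3*x/5 - 32/35.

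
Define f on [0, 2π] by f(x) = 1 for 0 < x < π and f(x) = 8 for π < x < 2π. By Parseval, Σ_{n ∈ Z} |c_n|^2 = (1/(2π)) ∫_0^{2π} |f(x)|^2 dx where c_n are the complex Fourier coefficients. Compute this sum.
Σ |c_n|^2 = 65/2

Parseval equates the L^2 energy of f (normalised by 1/(2π)) with the ℓ^2 sum of its Fourier coefficients: (1/(2π)) ∫_0^{2π} |f|^2 = Σ |c_n|^2.
Compute the left side: (1/(2π)) [∫_0^π 1^2 dx + ∫_π^{2π} 8^2 dx] = (1/(2π)) · (1π + 64π) = (1 + 64)/2 = 65/2.
So Σ_{n ∈ Z} |c_n|^2 = 65/2.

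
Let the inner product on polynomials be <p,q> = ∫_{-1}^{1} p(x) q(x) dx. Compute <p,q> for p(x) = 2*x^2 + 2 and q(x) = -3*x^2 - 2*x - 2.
<p,q> = -256/15

Expand the product: p(x)·q(x) = -6*x^4 - 4*x^3 - 10*x^2 - 4*x - 4.
∫_{-1}^{1} of each monomial x^k gives [2/(k+1) if k even, 0 if k odd]. Integrating term-by-term (or equivalently evaluating the antiderivative F(x) = -6*x^5/5 - x^4 - 10*x^3/3 - 2*x^2 - 4*x at the endpoints):
  F(1) − F(−1) = -173/15 − (83/15) = -256/15.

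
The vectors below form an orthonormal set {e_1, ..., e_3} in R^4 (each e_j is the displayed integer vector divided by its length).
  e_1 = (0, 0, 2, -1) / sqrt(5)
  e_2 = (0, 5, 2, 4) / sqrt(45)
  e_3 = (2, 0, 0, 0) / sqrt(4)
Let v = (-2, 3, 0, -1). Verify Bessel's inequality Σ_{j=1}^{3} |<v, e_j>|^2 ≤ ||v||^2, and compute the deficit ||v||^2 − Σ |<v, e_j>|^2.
Σ |<v, e_j>|^2 = 62/9; ||v||^2 = 14; deficit = 64/9

Write each e_j = u_j / sqrt(<u_j, u_j>) where u_j is the displayed integer vector. Then <v, e_j> = <v, u_j> / sqrt(<u_j, u_j>), so |<v, e_j>|^2 = <v, u_j>^2 / <u_j, u_j>.
Coefficients: <v, e_1> = 1/sqrt(5), <v, e_2> = 11/sqrt(45), <v, e_3> = -4/sqrt(4).
Square and sum: Σ |<v, e_j>|^2 = 62/9.
Compute ||v||^2 = v·v = 14.
Deficit = 14 − 62/9 = 64/9 ≥ 0, confirming Bessel's inequality. (The deficit equals ||v − Σ <v,e_j> e_j||^2, the squared distance from v to span{e_j}.)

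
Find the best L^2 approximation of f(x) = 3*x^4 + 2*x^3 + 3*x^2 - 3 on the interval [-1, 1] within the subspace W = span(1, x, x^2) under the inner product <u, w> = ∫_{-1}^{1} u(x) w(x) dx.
g(x) = 39*x^2/7 + 6*x/5 - 114/35

The best approximation g ∈ W is the orthogonal projection of f onto W. Writing g = a_0 + a_1 x + a_2 x^2, the coefficients solve the normal equations G · a = b where
  G_{ij} = <φ_i, φ_j> and b_i = <f, φ_i>, with φ_0 = 1, φ_1 = x, φ_2 = x^2.
G =
  [2, 0, 2/3]
  [0, 2/3, 0]
  [2/3, 0, 2/5],
b = (-14/5, 4/5, 2/35).
Solving gives a_0 = -114/35, a_1 = 6/5, a_2 = 39/7, so
  g(x) = 39*x^2/7 + 6*x/5 - 114/35.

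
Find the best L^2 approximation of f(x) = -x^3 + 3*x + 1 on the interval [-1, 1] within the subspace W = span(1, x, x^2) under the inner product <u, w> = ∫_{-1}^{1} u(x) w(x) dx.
g(x) = 12*x/5 + 1

The best approximation g ∈ W is the orthogonal projection of f onto W. Writing g = a_0 + a_1 x + a_2 x^2, the coefficients solve the normal equations G · a = b where
  G_{ij} = <φ_i, φ_j> and b_i = <f, φ_i>, with φ_0 = 1, φ_1 = x, φ_2 = x^2.
G =
  [2, 0, 2/3]
  [0, 2/3, 0]
  [2/3, 0, 2/5],
b = (2, 8/5, 2/3).
Solving gives a_0 = 1, a_1 = 12/5, a_2 = 0, so
  g(x) = 12*x/5 + 1.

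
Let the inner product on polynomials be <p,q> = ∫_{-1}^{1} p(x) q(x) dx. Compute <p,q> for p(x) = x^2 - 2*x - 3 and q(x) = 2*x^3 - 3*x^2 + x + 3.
<p,q> = -212/15

Expand the product: p(x)·q(x) = 2*x^5 - 7*x^4 + x^3 + 10*x^2 - 9*x - 9.
∫_{-1}^{1} of each monomial x^k gives [2/(k+1) if k even, 0 if k odd]. Integrating term-by-term (or equivalently evaluating the antiderivative F(x) = x^6/3 - 7*x^5/5 + x^4/4 + 10*x^3/3 - 9*x^2/2 - 9*x at the endpoints):
  F(1) − F(−1) = -659/60 − (63/20) = -212/15.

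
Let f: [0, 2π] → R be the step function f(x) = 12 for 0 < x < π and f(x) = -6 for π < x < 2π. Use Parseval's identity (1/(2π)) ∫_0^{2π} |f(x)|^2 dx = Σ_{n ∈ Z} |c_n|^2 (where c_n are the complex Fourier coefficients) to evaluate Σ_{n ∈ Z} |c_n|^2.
Σ |c_n|^2 = 90

Parseval equates the L^2 energy of f (normalised by 1/(2π)) with the ℓ^2 sum of its Fourier coefficients: (1/(2π)) ∫_0^{2π} |f|^2 = Σ |c_n|^2.
Compute the left side: (1/(2π)) [∫_0^π 12^2 dx + ∫_π^{2π} (-6)^2 dx] = (1/(2π)) · (144π + 36π) = (144 + 36)/2 = 90.
So Σ_{n ∈ Z} |c_n|^2 = 90.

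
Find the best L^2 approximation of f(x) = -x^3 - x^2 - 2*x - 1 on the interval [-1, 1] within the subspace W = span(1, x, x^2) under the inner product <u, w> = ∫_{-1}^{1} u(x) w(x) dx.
g(x) = -x^2 - 13*x/5 - 1

The best approximation g ∈ W is the orthogonal projection of f onto W. Writing g = a_0 + a_1 x + a_2 x^2, the coefficients solve the normal equations G · a = b where
  G_{ij} = <φ_i, φ_j> and b_i = <f, φ_i>, with φ_0 = 1, φ_1 = x, φ_2 = x^2.
G =
  [2, 0, 2/3]
  [0, 2/3, 0]
  [2/3, 0, 2/5],
b = (-8/3, -26/15, -16/15).
Solving gives a_0 = -1, a_1 = -13/5, a_2 = -1, so
  g(x) = -x^2 - 13*x/5 - 1.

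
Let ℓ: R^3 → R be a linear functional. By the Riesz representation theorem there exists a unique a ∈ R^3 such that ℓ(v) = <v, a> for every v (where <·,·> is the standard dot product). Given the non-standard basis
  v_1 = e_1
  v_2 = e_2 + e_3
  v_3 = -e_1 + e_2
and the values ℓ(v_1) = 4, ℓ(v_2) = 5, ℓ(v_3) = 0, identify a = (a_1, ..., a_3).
a = (4, 4, 1)

Write a = (a_1, ..., a_3) in the standard basis. For each basis vector v_i, ℓ(v_i) = <v_i, a> is a linear equation in the a_j's. Collect the n equations into a matrix system V a = ℓ, where row i of V is v_i (expressed in the standard basis). Since V is invertible (lower-triangular with 1s on the diagonal, up to permutation), solve by back-substitution:
  V =
[[1, 0, 0],
 [0, 1, 1],
 [-1, 1, 0]]
  V a = (4, 5, 0)
Solving gives a = (4, 4, 1).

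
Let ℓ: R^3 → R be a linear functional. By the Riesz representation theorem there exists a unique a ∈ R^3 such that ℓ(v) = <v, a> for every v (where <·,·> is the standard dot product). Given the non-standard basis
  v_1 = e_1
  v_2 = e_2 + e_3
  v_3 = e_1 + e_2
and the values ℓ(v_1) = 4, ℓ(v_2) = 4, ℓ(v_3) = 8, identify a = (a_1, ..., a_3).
a = (4, 4, 0)

Write a = (a_1, ..., a_3) in the standard basis. For each basis vector v_i, ℓ(v_i) = <v_i, a> is a linear equation in the a_j's. Collect the n equations into a matrix system V a = ℓ, where row i of V is v_i (expressed in the standard basis). Since V is invertible (lower-triangular with 1s on the diagonal, up to permutation), solve by back-substitution:
  V =
[[1, 0, 0],
 [0, 1, 1],
 [1, 1, 0]]
  V a = (4, 4, 8)
Solving gives a = (4, 4, 0).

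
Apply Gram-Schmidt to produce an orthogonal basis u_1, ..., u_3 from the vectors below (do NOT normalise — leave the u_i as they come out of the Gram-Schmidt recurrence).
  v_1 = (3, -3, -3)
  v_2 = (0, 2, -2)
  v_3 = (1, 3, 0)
Orthogonal basis:
  u_1 = (3, -3, -3)
  u_2 = (0, 2, -2)
  u_3 = (5/3, 5/6, 5/6)

Apply the Gram-Schmidt recurrence
  u_1 = v_1
  u_i = v_i − Σ_{j<i} ((v_i · u_j) / (u_j · u_j)) · u_j.

Step by step this gives:
  u_1 = (3, -3, -3)
  u_2 = (0, 2, -2)
  u_3 = (5/3, 5/6, 5/6)

Orthogonality check:
  u_2 · u_1 = 0 (should be 0)
  u_3 · u_1 = 0 (should be 0)
  u_3 · u_2 = 0 (should be 0)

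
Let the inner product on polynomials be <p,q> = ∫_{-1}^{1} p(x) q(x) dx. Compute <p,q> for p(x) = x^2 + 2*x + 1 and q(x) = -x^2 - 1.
<p,q> = -56/15

Expand the product: p(x)·q(x) = -x^4 - 2*x^3 - 2*x^2 - 2*x - 1.
∫_{-1}^{1} of each monomial x^k gives [2/(k+1) if k even, 0 if k odd]. Integrating term-by-term (or equivalently evaluating the antiderivative F(x) = -x^5/5 - x^4/2 - 2*x^3/3 - x^2 - x at the endpoints):
  F(1) − F(−1) = -101/30 − (11/30) = -56/15.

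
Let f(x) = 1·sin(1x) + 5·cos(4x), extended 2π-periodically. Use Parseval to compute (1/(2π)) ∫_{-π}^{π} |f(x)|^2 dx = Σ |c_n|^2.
Σ |c_n|^2 = 13

Expand |f|^2 and use orthogonality of {sin(nx), cos(mx)} on [-π, π]:
  ∫_{-π}^{π} sin(nx)^2 dx = π, ∫ cos(mx)^2 dx = π, and cross terms integrate to 0.
So ∫_{-π}^{π} f(x)^2 dx = 1^2 · π + 5^2 · π = (1 + 25)π.
Divide by 2π: (1 + 25)/2 = 13.
By Parseval, this equals Σ |c_n|^2.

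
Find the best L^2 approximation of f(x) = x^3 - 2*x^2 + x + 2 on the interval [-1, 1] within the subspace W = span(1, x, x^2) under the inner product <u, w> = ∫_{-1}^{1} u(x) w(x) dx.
g(x) = -2*x^2 + 8*x/5 + 2

The best approximation g ∈ W is the orthogonal projection of f onto W. Writing g = a_0 + a_1 x + a_2 x^2, the coefficients solve the normal equations G · a = b where
  G_{ij} = <φ_i, φ_j> and b_i = <f, φ_i>, with φ_0 = 1, φ_1 = x, φ_2 = x^2.
G =
  [2, 0, 2/3]
  [0, 2/3, 0]
  [2/3, 0, 2/5],
b = (8/3, 16/15, 8/15).
Solving gives a_0 = 2, a_1 = 8/5, a_2 = -2, so
  g(x) = -2*x^2 + 8*x/5 + 2.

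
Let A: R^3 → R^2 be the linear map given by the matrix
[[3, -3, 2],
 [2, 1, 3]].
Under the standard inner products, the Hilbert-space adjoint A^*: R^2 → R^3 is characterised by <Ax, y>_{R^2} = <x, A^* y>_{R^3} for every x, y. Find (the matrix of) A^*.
A^* = A^T =
[[3, 2],
 [-3, 1],
 [2, 3]]

For real matrices with standard dot products, the defining identity <Ax, y> = <x, A^* y> gives (Ax)^T y = x^T (A^*) y, i.e. x^T A^T y = x^T (A^*) y. Since this holds for all x, y, we must have A^* = A^T. Therefore
A^* =
[[3, 2],
 [-3, 1],
 [2, 3]].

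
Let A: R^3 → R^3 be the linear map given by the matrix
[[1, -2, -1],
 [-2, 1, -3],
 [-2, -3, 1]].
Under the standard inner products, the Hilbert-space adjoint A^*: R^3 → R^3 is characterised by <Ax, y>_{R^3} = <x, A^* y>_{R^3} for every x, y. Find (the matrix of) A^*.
A^* = A^T =
[[1, -2, -2],
 [-2, 1, -3],
 [-1, -3, 1]]

For real matrices with standard dot products, the defining identity <Ax, y> = <x, A^* y> gives (Ax)^T y = x^T (A^*) y, i.e. x^T A^T y = x^T (A^*) y. Since this holds for all x, y, we must have A^* = A^T. Therefore
A^* =
[[1, -2, -2],
 [-2, 1, -3],
 [-1, -3, 1]].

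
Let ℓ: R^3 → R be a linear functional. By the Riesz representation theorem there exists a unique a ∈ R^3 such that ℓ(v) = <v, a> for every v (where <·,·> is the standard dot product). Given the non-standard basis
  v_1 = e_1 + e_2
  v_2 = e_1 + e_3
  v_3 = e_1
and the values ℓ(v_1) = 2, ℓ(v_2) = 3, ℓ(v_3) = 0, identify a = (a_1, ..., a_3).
a = (0, 2, 3)

Write a = (a_1, ..., a_3) in the standard basis. For each basis vector v_i, ℓ(v_i) = <v_i, a> is a linear equation in the a_j's. Collect the n equations into a matrix system V a = ℓ, where row i of V is v_i (expressed in the standard basis). Since V is invertible (lower-triangular with 1s on the diagonal, up to permutation), solve by back-substitution:
  V =
[[1, 1, 0],
 [1, 0, 1],
 [1, 0, 0]]
  V a = (2, 3, 0)
Solving gives a = (0, 2, 3).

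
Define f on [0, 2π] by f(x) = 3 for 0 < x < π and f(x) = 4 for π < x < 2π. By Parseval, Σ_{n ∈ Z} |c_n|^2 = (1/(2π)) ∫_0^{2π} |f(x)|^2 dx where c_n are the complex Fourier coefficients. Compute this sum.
Σ |c_n|^2 = 25/2

Parseval equates the L^2 energy of f (normalised by 1/(2π)) with the ℓ^2 sum of its Fourier coefficients: (1/(2π)) ∫_0^{2π} |f|^2 = Σ |c_n|^2.
Compute the left side: (1/(2π)) [∫_0^π 3^2 dx + ∫_π^{2π} 4^2 dx] = (1/(2π)) · (9π + 16π) = (9 + 16)/2 = 25/2.
So Σ_{n ∈ Z} |c_n|^2 = 25/2.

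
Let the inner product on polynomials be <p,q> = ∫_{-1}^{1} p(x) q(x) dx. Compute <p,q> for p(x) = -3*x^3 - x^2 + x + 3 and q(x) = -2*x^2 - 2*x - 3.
<p,q> = -272/15

Expand the product: p(x)·q(x) = 6*x^5 + 8*x^4 + 9*x^3 - 5*x^2 - 9*x - 9.
∫_{-1}^{1} of each monomial x^k gives [2/(k+1) if k even, 0 if k odd]. Integrating term-by-term (or equivalently evaluating the antiderivative F(x) = x^6 + 8*x^5/5 + 9*x^4/4 - 5*x^3/3 - 9*x^2/2 - 9*x at the endpoints):
  F(1) − F(−1) = -619/60 − (469/60) = -272/15.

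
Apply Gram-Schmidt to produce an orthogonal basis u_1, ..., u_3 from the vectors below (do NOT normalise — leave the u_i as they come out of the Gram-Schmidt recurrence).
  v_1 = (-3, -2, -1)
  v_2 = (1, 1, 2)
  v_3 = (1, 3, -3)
Orthogonal basis:
  u_1 = (-3, -2, -1)
  u_2 = (-1/2, 0, 3/2)
  u_3 = (-9/7, 15/7, -3/7)

Apply the Gram-Schmidt recurrence
  u_1 = v_1
  u_i = v_i − Σ_{j<i} ((v_i · u_j) / (u_j · u_j)) · u_j.

Step by step this gives:
  u_1 = (-3, -2, -1)
  u_2 = (-1/2, 0, 3/2)
  u_3 = (-9/7, 15/7, -3/7)

Orthogonality check:
  u_2 · u_1 = 0 (should be 0)
  u_3 · u_1 = 0 (should be 0)
  u_3 · u_2 = 0 (should be 0)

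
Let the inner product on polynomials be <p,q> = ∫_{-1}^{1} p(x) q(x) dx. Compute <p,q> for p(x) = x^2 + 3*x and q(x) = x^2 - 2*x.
<p,q> = -18/5

Expand the product: p(x)·q(x) = x^4 + x^3 - 6*x^2.
∫_{-1}^{1} of each monomial x^k gives [2/(k+1) if k even, 0 if k odd]. Integrating term-by-term (or equivalently evaluating the antiderivative F(x) = x^5/5 + x^4/4 - 2*x^3 at the endpoints):
  F(1) − F(−1) = -31/20 − (41/20) = -18/5.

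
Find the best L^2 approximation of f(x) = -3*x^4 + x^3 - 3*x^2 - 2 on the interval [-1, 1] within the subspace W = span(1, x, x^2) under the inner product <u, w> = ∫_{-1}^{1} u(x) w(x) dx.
g(x) = -39*x^2/7 + 3*x/5 - 61/35

The best approximation g ∈ W is the orthogonal projection of f onto W. Writing g = a_0 + a_1 x + a_2 x^2, the coefficients solve the normal equations G · a = b where
  G_{ij} = <φ_i, φ_j> and b_i = <f, φ_i>, with φ_0 = 1, φ_1 = x, φ_2 = x^2.
G =
  [2, 0, 2/3]
  [0, 2/3, 0]
  [2/3, 0, 2/5],
b = (-36/5, 2/5, -356/105).
Solving gives a_0 = -61/35, a_1 = 3/5, a_2 = -39/7, so
  g(x) = -39*x^2/7 + 3*x/5 - 61/35.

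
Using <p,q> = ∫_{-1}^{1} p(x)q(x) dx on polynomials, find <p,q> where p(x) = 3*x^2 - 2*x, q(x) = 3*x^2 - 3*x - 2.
<p,q> = 18/5

Expand the product: p(x)·q(x) = 9*x^4 - 15*x^3 + 4*x.
∫_{-1}^{1} of each monomial x^k gives [2/(k+1) if k even, 0 if k odd]. Integrating term-by-term (or equivalently evaluating the antiderivative F(x) = 9*x^5/5 - 15*x^4/4 + 2*x^2 at the endpoints):
  F(1) − F(−1) = 1/20 − (-71/20) = 18/5.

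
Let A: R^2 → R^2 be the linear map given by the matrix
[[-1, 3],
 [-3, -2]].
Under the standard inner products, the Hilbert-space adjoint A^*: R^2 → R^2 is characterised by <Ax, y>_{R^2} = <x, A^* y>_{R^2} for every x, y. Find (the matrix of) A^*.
A^* = A^T =
[[-1, -3],
 [3, -2]]

For real matrices with standard dot products, the defining identity <Ax, y> = <x, A^* y> gives (Ax)^T y = x^T (A^*) y, i.e. x^T A^T y = x^T (A^*) y. Since this holds for all x, y, we must have A^* = A^T. Therefore
A^* =
[[-1, -3],
 [3, -2]].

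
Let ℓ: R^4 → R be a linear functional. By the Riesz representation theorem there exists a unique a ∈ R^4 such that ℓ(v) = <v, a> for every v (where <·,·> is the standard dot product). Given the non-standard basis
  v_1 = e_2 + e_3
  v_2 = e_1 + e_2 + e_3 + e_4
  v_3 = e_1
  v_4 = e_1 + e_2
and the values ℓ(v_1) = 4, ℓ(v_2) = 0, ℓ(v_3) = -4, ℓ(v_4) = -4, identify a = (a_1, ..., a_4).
a = (-4, 0, 4, 0)

Write a = (a_1, ..., a_4) in the standard basis. For each basis vector v_i, ℓ(v_i) = <v_i, a> is a linear equation in the a_j's. Collect the n equations into a matrix system V a = ℓ, where row i of V is v_i (expressed in the standard basis). Since V is invertible (lower-triangular with 1s on the diagonal, up to permutation), solve by back-substitution:
  V =
[[0, 1, 1, 0],
 [1, 1, 1, 1],
 [1, 0, 0, 0],
 [1, 1, 0, 0]]
  V a = (4, 0, -4, -4)
Solving gives a = (-4, 0, 4, 0).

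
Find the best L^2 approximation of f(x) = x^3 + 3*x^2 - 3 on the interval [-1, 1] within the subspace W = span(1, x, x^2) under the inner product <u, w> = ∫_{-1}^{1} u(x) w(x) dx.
g(x) = 3*x^2 + 3*x/5 - 3

The best approximation g ∈ W is the orthogonal projection of f onto W. Writing g = a_0 + a_1 x + a_2 x^2, the coefficients solve the normal equations G · a = b where
  G_{ij} = <φ_i, φ_j> and b_i = <f, φ_i>, with φ_0 = 1, φ_1 = x, φ_2 = x^2.
G =
  [2, 0, 2/3]
  [0, 2/3, 0]
  [2/3, 0, 2/5],
b = (-4, 2/5, -4/5).
Solving gives a_0 = -3, a_1 = 3/5, a_2 = 3, so
  g(x) = 3*x^2 + 3*x/5 - 3.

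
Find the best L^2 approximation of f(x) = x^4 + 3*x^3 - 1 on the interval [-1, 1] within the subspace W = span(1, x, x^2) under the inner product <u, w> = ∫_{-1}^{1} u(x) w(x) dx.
g(x) = 6*x^2/7 + 9*x/5 - 38/35

The best approximation g ∈ W is the orthogonal projection of f onto W. Writing g = a_0 + a_1 x + a_2 x^2, the coefficients solve the normal equations G · a = b where
  G_{ij} = <φ_i, φ_j> and b_i = <f, φ_i>, with φ_0 = 1, φ_1 = x, φ_2 = x^2.
G =
  [2, 0, 2/3]
  [0, 2/3, 0]
  [2/3, 0, 2/5],
b = (-8/5, 6/5, -8/21).
Solving gives a_0 = -38/35, a_1 = 9/5, a_2 = 6/7, so
  g(x) = 6*x^2/7 + 9*x/5 - 38/35.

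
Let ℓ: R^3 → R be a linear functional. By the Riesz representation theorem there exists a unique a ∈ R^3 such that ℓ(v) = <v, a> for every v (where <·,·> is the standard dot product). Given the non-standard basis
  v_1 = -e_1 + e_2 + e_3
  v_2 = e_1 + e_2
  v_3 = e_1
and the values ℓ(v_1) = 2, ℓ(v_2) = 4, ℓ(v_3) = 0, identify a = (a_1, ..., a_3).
a = (0, 4, -2)

Write a = (a_1, ..., a_3) in the standard basis. For each basis vector v_i, ℓ(v_i) = <v_i, a> is a linear equation in the a_j's. Collect the n equations into a matrix system V a = ℓ, where row i of V is v_i (expressed in the standard basis). Since V is invertible (lower-triangular with 1s on the diagonal, up to permutation), solve by back-substitution:
  V =
[[-1, 1, 1],
 [1, 1, 0],
 [1, 0, 0]]
  V a = (2, 4, 0)
Solving gives a = (0, 4, -2).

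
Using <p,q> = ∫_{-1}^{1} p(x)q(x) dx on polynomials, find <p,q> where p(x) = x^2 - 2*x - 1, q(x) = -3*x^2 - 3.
<p,q> = 24/5

Expand the product: p(x)·q(x) = -3*x^4 + 6*x^3 + 6*x + 3.
∫_{-1}^{1} of each monomial x^k gives [2/(k+1) if k even, 0 if k odd]. Integrating term-by-term (or equivalently evaluating the antiderivative F(x) = -3*x^5/5 + 3*x^4/2 + 3*x^2 + 3*x at the endpoints):
  F(1) − F(−1) = 69/10 − (21/10) = 24/5.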